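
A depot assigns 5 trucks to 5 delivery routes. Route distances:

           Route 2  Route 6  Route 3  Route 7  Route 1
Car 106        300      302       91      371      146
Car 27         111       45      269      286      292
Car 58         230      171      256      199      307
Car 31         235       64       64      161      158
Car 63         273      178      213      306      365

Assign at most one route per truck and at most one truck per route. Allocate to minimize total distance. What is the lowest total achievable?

Optimal: Car 106→Route 1 (146 km), Car 27→Route 2 (111 km), Car 58→Route 7 (199 km), Car 31→Route 3 (64 km), Car 63→Route 6 (178 km) — total 146+111+199+64+178 = 698 km.
Column-greedy (each route in turn goes to its cheapest remaining truck) gives 830 km, worse by 132.
Next-best assignment: Car 106→Route 1, Car 27→Route 6, Car 58→Route 7, Car 31→Route 3, Car 63→Route 2 = 727 km.
No other one-to-one assignment undercuts 698 km.

Min total: 698 km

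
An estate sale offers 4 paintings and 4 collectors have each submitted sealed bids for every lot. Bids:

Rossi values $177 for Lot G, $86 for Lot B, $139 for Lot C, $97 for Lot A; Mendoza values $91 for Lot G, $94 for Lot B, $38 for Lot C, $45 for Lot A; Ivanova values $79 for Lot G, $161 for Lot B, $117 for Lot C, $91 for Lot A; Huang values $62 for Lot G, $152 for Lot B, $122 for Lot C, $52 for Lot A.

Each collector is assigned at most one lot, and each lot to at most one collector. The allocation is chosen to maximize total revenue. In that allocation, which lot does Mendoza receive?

Optimal: Rossi→Lot G ($177), Mendoza→Lot A ($45), Ivanova→Lot B ($161), Huang→Lot C ($122) — total 177+45+161+122 = $505.
Row-greedy (each collector in turn takes its best remaining lot) gives $440, worse by 65.
Every other assignment is strictly worse.
Mendoza's own top lot is Lot B ($94), but forcing Mendoza→Lot B and reassigning the rest optimally gives only $484 — worse by 21.

Mendoza receives Lot A.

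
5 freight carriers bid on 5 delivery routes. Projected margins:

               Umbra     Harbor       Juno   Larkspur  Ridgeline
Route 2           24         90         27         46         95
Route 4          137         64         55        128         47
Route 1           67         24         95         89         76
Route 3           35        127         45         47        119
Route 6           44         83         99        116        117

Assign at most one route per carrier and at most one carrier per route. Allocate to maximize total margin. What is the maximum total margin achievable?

Maximum total: $570k

This is a one-to-one assignment (maximum-weight bipartite matching).
Optimal: Umbra→Route 4 ($137k), Harbor→Route 3 ($127k), Juno→Route 1 ($95k), Larkspur→Route 6 ($116k), Ridgeline→Route 2 ($95k) — total 137+127+95+116+95 = $570k.
Max-entry greedy (repeatedly take the single best remaining cell) gives $522k, worse by 48.
No other one-to-one assignment exceeds $570k.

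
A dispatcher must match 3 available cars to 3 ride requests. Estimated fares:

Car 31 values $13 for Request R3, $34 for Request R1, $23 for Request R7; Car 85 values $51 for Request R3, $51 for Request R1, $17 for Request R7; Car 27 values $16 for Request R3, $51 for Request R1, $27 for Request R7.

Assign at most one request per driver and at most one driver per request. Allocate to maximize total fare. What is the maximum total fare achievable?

Optimal: Car 31→Request R7 ($23), Car 85→Request R3 ($51), Car 27→Request R1 ($51) — total 23+51+51 = $125.
Row-greedy (each driver in turn takes its best remaining request) gives $112, worse by 13.
Swapping Car 85↔Car 31 (Car 85→Request R7 $17, Car 31→Request R3 $13) loses 44.

Max total: $125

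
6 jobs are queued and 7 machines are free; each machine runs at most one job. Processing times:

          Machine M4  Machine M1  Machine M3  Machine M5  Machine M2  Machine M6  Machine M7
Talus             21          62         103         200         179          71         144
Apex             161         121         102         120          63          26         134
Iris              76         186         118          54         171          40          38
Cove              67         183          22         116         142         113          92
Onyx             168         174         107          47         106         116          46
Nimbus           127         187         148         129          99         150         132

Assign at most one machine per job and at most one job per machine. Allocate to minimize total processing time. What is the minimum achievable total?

Min total: 253 min

Optimal: Talus→Machine M4 (21 min), Apex→Machine M6 (26 min), Iris→Machine M7 (38 min), Cove→Machine M3 (22 min), Onyx→Machine M5 (47 min), Nimbus→Machine M2 (99 min) — total 21+26+38+22+47+99 = 253 min.
Column-greedy (each machine in turn goes to its cheapest remaining job) gives 350 min, worse by 97.
Checked against all permutations: 253 min is optimal.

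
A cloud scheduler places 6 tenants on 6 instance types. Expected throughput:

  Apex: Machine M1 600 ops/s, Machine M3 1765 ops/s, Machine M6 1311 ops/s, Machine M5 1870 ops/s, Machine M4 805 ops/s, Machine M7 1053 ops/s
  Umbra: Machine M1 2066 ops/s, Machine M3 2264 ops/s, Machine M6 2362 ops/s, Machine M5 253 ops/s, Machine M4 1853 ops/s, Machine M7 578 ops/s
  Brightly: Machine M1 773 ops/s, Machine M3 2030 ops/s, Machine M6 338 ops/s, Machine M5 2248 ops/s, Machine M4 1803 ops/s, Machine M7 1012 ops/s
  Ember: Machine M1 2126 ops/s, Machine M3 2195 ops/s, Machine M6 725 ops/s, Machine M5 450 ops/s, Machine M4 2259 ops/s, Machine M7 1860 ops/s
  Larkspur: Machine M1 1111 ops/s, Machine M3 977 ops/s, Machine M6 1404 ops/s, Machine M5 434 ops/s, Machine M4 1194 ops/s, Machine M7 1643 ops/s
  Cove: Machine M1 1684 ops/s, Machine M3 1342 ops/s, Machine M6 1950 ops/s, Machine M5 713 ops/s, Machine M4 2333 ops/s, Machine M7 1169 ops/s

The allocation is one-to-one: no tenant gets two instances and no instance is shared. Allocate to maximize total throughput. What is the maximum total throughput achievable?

Maximum total: 12477 ops/s

This is a one-to-one assignment (maximum-weight bipartite matching).
Optimal: Apex→Machine M3 (1765 ops/s), Umbra→Machine M6 (2362 ops/s), Brightly→Machine M5 (2248 ops/s), Ember→Machine M1 (2126 ops/s), Larkspur→Machine M7 (1643 ops/s), Cove→Machine M4 (2333 ops/s) — total 1765+2362+2248+2126+1643+2333 = 12477 ops/s.
Max-entry greedy (repeatedly take the single best remaining cell) gives 11381 ops/s, worse by 1096.
Next-best assignment: Apex→Machine M5, Umbra→Machine M6, Brightly→Machine M3, Ember→Machine M1, Larkspur→Machine M7, Cove→Machine M4 = 12364 ops/s.
No other one-to-one assignment exceeds 12477 ops/s.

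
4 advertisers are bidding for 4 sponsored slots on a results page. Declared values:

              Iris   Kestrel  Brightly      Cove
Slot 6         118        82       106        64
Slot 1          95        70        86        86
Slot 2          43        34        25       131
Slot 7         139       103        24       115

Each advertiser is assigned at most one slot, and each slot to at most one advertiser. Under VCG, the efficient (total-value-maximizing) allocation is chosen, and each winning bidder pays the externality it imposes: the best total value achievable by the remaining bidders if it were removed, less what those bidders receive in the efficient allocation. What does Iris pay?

Efficient allocation: Iris→Slot 7 ($139), Kestrel→Slot 1 ($70), Brightly→Slot 6 ($106), Cove→Slot 2 ($131); total welfare W = $446.
Iris receives Slot 7 at value $139, so the others get W − 139 = $307.
Without Iris: best allocation of the remaining 3 bidders over all 4 slots is Kestrel→Slot 7 ($103), Brightly→Slot 6 ($106), Cove→Slot 2 ($131), total $340.
VCG payment = (others' best without Iris) − (others' welfare with Iris) = 340 − 307 = $33.

Iris pays $33.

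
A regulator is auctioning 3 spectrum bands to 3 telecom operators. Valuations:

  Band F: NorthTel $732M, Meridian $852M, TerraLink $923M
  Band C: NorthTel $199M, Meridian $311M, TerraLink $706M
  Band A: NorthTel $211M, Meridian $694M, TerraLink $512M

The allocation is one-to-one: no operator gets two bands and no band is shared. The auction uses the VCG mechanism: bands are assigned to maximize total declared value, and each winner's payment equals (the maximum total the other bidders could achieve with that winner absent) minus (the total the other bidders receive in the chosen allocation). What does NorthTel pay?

Efficient allocation: NorthTel→Band F ($732M), Meridian→Band A ($694M), TerraLink→Band C ($706M); total welfare W = $2132M.
NorthTel receives Band F at value $732M, so the others get W − 732 = $1400M.
Without NorthTel: best allocation of the remaining 2 bidders over all 3 bands is Meridian→Band A ($694M), TerraLink→Band F ($923M), total $1617M.
VCG payment = (others' best without NorthTel) − (others' welfare with NorthTel) = 1617 − 1400 = $217M.

NorthTel pays $217M.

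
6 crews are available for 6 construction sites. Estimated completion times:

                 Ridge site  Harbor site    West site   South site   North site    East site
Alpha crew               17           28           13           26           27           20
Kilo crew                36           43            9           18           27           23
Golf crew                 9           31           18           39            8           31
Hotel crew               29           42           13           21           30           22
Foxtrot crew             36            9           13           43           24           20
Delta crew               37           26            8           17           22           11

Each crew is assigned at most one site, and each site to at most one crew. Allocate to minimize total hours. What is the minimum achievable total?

Min total: 75 hours

Optimal: Alpha crew→Ridge site (17 hours), Kilo crew→West site (9 hours), Golf crew→North site (8 hours), Hotel crew→South site (21 hours), Foxtrot crew→Harbor site (9 hours), Delta crew→East site (11 hours) — total 17+9+8+21+9+11 = 75 hours.
Swapping Kilo crew↔Alpha crew (Kilo crew→Ridge site 36 hours, Alpha crew→West site 13 hours) adds 23.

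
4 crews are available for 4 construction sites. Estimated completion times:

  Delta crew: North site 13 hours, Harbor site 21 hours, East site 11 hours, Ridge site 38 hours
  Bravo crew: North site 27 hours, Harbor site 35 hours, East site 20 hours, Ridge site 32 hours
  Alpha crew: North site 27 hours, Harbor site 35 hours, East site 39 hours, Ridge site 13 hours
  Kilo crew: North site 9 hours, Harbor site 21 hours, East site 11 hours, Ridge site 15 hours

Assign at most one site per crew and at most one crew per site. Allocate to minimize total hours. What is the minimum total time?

Optimal: Delta crew→Harbor site (21 hours), Bravo crew→East site (20 hours), Alpha crew→Ridge site (13 hours), Kilo crew→North site (9 hours) — total 21+20+13+9 = 63 hours.
Row-greedy (each crew in turn takes its cheapest remaining site) gives 72 hours, worse by 9.
Checked against all permutations: 63 hours is optimal.

Min total: 63 hours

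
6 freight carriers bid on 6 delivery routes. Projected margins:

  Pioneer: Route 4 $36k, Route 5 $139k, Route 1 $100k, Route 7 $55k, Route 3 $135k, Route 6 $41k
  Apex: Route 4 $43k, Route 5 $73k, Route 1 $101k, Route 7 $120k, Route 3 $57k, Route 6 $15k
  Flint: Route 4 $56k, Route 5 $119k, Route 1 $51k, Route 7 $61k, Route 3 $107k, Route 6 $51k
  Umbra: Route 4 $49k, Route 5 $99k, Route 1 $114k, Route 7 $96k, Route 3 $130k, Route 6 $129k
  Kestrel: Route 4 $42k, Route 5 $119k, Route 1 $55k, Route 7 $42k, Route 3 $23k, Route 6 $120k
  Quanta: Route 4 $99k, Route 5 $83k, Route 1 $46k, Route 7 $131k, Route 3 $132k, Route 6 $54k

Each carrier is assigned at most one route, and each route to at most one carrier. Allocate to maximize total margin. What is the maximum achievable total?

Maximum total: $707k

Optimal: Pioneer→Route 3 ($135k), Apex→Route 7 ($120k), Flint→Route 5 ($119k), Umbra→Route 1 ($114k), Kestrel→Route 6 ($120k), Quanta→Route 4 ($99k) — total 135+120+119+114+120+99 = $707k.
Max-entry greedy (repeatedly take the single best remaining cell) gives $631k, worse by 76.
Every other assignment is strictly worse.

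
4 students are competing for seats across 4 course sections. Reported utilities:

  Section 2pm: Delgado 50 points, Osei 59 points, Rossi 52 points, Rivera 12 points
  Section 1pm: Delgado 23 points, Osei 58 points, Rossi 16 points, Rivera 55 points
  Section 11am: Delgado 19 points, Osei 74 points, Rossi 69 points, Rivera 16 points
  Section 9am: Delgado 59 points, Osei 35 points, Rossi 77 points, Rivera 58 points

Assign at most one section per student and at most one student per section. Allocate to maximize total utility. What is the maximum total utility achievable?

Maximum total: 256 points

Optimal: Delgado→Section 2pm (50 points), Osei→Section 11am (74 points), Rossi→Section 9am (77 points), Rivera→Section 1pm (55 points) — total 50+74+77+55 = 256 points.
Column-greedy (each section in turn goes to its best remaining student) gives 242 points, worse by 14.
Swapping Rivera↔Delgado (Rivera→Section 2pm 12 points, Delgado→Section 1pm 23 points) loses 70.
Checked against all permutations: 256 points is optimal.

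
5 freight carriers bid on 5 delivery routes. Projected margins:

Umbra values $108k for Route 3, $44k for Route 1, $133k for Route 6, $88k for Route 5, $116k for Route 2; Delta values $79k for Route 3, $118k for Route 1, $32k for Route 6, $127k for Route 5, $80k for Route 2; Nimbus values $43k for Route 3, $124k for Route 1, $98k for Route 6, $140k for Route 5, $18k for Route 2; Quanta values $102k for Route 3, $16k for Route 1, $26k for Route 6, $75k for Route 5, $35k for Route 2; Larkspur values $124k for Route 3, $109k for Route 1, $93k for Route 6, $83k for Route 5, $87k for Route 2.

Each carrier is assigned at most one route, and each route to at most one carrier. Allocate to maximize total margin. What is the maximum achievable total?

Optimal: Umbra→Route 6 ($133k), Delta→Route 1 ($118k), Nimbus→Route 5 ($140k), Quanta→Route 3 ($102k), Larkspur→Route 2 ($87k) — total 133+118+140+102+87 = $580k.

Max total: $580k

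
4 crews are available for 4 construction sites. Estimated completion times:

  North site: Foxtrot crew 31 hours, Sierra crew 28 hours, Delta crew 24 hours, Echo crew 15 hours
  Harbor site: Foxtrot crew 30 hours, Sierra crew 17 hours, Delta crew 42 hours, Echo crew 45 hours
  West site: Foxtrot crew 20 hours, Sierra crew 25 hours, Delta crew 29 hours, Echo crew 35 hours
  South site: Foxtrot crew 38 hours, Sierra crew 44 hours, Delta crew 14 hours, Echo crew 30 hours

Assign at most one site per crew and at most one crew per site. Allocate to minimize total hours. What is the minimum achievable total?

Minimum total: 66 hours

Optimal: Foxtrot crew→West site (20 hours), Sierra crew→Harbor site (17 hours), Delta crew→South site (14 hours), Echo crew→North site (15 hours) — total 20+17+14+15 = 66 hours.
Checked against all permutations: 66 hours is optimal.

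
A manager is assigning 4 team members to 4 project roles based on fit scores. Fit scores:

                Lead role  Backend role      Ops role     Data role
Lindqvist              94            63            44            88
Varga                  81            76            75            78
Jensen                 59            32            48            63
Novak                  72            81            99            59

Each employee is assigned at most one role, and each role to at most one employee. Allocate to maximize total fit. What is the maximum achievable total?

Max total: 332 pts

Optimal: Lindqvist→Lead role (94 pts), Varga→Backend role (76 pts), Jensen→Data role (63 pts), Novak→Ops role (99 pts) — total 94+76+63+99 = 332 pts.
Max-entry greedy (repeatedly take the single best remaining cell) gives 303 pts, worse by 29.
Next-best assignment: Lindqvist→Data role, Varga→Backend role, Jensen→Lead role, Novak→Ops role = 322 pts.
Checked against all permutations: 332 pts is optimal.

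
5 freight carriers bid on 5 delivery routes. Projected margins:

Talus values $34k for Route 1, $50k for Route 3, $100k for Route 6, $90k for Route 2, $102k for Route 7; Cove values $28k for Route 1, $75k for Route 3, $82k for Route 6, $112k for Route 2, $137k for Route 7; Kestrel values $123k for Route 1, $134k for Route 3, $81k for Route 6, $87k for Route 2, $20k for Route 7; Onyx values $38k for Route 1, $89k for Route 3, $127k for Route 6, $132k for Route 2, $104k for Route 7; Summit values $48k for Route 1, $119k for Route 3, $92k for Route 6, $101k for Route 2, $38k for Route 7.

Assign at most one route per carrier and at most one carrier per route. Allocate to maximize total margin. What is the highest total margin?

This is a one-to-one assignment (maximum-weight bipartite matching).
Optimal: Talus→Route 6 ($100k), Cove→Route 7 ($137k), Kestrel→Route 1 ($123k), Onyx→Route 2 ($132k), Summit→Route 3 ($119k) — total 100+137+123+132+119 = $611k.
Row-greedy (each carrier in turn takes its best remaining route) gives $523k, worse by 88.
Next-best assignment: Talus→Route 2, Cove→Route 7, Kestrel→Route 1, Onyx→Route 6, Summit→Route 3 = $596k.
Every other assignment is strictly worse.

Max total: $611k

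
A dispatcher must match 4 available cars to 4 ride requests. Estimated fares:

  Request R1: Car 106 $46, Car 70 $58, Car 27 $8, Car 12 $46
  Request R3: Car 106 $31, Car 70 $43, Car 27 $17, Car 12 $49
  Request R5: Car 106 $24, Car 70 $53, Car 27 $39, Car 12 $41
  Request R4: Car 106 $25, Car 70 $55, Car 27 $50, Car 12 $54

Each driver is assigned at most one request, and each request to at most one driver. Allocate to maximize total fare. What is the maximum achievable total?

Optimal: Car 106→Request R1 ($46), Car 70→Request R5 ($53), Car 27→Request R4 ($50), Car 12→Request R3 ($49) — total 46+53+50+49 = $198.
Row-greedy (each driver in turn takes its best remaining request) gives $189, worse by 9.
Next-best assignment: Car 106→Request R1, Car 70→Request R4, Car 27→Request R5, Car 12→Request R3 = $189.
Every other assignment is strictly worse.

Max total: $198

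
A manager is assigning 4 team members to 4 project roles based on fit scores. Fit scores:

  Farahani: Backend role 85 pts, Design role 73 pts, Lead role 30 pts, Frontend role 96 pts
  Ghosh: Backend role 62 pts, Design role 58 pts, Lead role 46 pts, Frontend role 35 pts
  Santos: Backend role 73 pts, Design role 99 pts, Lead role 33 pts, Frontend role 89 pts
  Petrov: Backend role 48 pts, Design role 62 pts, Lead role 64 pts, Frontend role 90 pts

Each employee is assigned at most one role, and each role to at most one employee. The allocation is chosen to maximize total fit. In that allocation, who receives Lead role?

Optimal: Farahani→Frontend role (96 pts), Ghosh→Backend role (62 pts), Santos→Design role (99 pts), Petrov→Lead role (64 pts) — total 96+62+99+64 = 321 pts.
Column-greedy (each role in turn goes to its best remaining employee) gives 283 pts, worse by 38.
Checked against all permutations: 321 pts is optimal.
Petrov's own top role is Frontend role (90 pts), but forcing Petrov→Frontend role and reassigning the rest optimally gives only 320 pts — worse by 1.

Petrov receives Lead role.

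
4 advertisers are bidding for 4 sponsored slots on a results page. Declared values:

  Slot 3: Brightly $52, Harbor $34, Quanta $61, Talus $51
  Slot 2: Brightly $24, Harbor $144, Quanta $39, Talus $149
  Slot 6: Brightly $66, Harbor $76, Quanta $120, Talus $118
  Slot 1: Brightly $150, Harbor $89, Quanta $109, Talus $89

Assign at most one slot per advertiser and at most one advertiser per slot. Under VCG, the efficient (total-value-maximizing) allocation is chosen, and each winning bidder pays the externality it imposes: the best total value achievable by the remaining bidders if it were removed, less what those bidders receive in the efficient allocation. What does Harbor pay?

Harbor pays $90.

Efficient allocation: Brightly→Slot 1 ($150), Harbor→Slot 2 ($144), Quanta→Slot 3 ($61), Talus→Slot 6 ($118); total welfare W = $473.
Harbor receives Slot 2 at value $144, so the others get W − 144 = $329.
Without Harbor: best allocation of the remaining 3 bidders over all 4 slots is Brightly→Slot 1 ($150), Quanta→Slot 6 ($120), Talus→Slot 2 ($149), total $419.
VCG payment = (others' best without Harbor) − (others' welfare with Harbor) = 419 − 329 = $90.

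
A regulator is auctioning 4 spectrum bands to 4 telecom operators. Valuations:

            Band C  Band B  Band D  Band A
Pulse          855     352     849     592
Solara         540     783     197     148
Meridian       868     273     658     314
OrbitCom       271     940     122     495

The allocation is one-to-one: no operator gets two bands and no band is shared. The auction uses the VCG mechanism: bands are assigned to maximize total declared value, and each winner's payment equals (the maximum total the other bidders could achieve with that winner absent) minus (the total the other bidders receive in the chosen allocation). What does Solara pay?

Solara pays $445M.

Efficient allocation: Pulse→Band D ($849M), Solara→Band B ($783M), Meridian→Band C ($868M), OrbitCom→Band A ($495M); total welfare W = $2995M.
Solara receives Band B at value $783M, so the others get W − 783 = $2212M.
Without Solara: best allocation of the remaining 3 bidders over all 4 bands is Pulse→Band D ($849M), Meridian→Band C ($868M), OrbitCom→Band B ($940M), total $2657M.
VCG payment = (others' best without Solara) − (others' welfare with Solara) = 2657 − 2212 = $445M.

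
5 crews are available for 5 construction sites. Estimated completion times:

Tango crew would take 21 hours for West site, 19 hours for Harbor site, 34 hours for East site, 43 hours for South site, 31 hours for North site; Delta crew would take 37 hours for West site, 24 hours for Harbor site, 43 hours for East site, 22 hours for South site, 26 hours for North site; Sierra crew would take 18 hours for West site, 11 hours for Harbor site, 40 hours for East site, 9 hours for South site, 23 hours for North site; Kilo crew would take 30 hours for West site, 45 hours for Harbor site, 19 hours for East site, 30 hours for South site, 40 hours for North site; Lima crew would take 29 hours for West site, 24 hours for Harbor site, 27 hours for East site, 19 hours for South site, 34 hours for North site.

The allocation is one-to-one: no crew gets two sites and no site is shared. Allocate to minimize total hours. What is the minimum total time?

This is the linear assignment problem.
Optimal: Tango crew→West site (21 hours), Delta crew→North site (26 hours), Sierra crew→Harbor site (11 hours), Kilo crew→East site (19 hours), Lima crew→South site (19 hours) — total 21+26+11+19+19 = 96 hours.
Column-greedy (each site in turn goes to its cheapest remaining crew) gives 101 hours, worse by 5.
Next-best assignment: Tango crew→West site, Delta crew→North site, Sierra crew→South site, Kilo crew→East site, Lima crew→Harbor site = 99 hours.
Swapping Delta crew↔Sierra crew (Delta crew→Harbor site 24 hours, Sierra crew→North site 23 hours) adds 10.

Minimum total: 96 hours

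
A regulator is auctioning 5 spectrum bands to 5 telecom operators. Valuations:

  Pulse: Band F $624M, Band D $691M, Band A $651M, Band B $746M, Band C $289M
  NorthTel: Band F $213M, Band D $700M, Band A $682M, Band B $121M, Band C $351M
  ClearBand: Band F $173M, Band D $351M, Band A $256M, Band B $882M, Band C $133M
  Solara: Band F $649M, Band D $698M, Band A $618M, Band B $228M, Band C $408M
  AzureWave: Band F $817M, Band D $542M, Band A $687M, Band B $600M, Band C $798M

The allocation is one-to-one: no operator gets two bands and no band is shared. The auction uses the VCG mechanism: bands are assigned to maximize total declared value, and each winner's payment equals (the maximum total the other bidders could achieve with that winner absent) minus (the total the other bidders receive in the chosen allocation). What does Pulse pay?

Efficient allocation: Pulse→Band D ($691M), NorthTel→Band A ($682M), ClearBand→Band B ($882M), Solara→Band F ($649M), AzureWave→Band C ($798M); total welfare W = $3702M.
Pulse receives Band D at value $691M, so the others get W − 691 = $3011M.
Without Pulse: best allocation of the remaining 4 bidders over all 5 bands is NorthTel→Band A ($682M), ClearBand→Band B ($882M), Solara→Band D ($698M), AzureWave→Band F ($817M), total $3079M.
VCG payment = (others' best without Pulse) − (others' welfare with Pulse) = 3079 − 3011 = $68M.

Pulse pays $68M.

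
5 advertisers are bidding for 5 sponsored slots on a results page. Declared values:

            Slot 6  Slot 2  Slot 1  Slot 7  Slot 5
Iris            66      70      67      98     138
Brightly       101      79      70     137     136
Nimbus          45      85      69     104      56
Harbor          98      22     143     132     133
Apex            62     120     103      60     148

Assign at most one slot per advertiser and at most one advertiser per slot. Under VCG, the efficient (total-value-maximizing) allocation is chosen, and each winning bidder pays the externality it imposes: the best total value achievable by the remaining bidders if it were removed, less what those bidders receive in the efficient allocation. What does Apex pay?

Apex pays $17.

Efficient allocation: Iris→Slot 5 ($138), Brightly→Slot 6 ($101), Nimbus→Slot 7 ($104), Harbor→Slot 1 ($143), Apex→Slot 2 ($120); total welfare W = $606.
Apex receives Slot 2 at value $120, so the others get W − 120 = $486.
Without Apex: best allocation of the remaining 4 bidders over all 5 slots is Iris→Slot 5 ($138), Brightly→Slot 7 ($137), Nimbus→Slot 2 ($85), Harbor→Slot 1 ($143), total $503.
VCG payment = (others' best without Apex) − (others' welfare with Apex) = 503 − 486 = $17.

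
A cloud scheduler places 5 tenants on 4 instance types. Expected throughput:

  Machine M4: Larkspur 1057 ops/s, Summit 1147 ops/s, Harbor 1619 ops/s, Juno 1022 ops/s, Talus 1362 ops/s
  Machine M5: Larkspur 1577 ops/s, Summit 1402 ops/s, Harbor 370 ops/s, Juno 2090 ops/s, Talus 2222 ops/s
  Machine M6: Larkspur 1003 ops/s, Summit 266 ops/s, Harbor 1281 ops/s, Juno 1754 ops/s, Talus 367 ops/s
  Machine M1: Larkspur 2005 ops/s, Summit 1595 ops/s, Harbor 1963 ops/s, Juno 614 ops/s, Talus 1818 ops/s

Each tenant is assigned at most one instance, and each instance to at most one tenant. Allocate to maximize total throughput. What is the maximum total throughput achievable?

Max total: 7600 ops/s

Optimal: Harbor→Machine M4 (1619 ops/s), Talus→Machine M5 (2222 ops/s), Juno→Machine M6 (1754 ops/s), Larkspur→Machine M1 (2005 ops/s) — total 1619+2222+1754+2005 = 7600 ops/s.
Row-greedy (each tenant in turn takes its best remaining instance) gives 6780 ops/s, worse by 820.
Next-best assignment: Harbor→Machine M4, Talus→Machine M5, Juno→Machine M6, Summit→Machine M1 = 7190 ops/s.
Swapping Larkspur↔Harbor (Larkspur→Machine M4 1057 ops/s, Harbor→Machine M1 1963 ops/s) loses 604.
No other one-to-one assignment exceeds 7600 ops/s.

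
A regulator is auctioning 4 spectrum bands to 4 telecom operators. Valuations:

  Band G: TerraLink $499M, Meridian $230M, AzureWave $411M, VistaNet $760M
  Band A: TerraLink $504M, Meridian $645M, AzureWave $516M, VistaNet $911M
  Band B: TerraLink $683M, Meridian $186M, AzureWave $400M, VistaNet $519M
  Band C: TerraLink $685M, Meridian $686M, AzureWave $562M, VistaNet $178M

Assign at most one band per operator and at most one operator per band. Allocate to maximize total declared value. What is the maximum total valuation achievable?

Max total: $2691M

This is a one-to-one assignment (maximum-weight bipartite matching).
Optimal: TerraLink→Band B ($683M), Meridian→Band C ($686M), AzureWave→Band G ($411M), VistaNet→Band A ($911M) — total 683+686+411+911 = $2691M.
Swapping TerraLink↔VistaNet (TerraLink→Band A $504M, VistaNet→Band B $519M) loses 571.
No other one-to-one assignment exceeds $2691M.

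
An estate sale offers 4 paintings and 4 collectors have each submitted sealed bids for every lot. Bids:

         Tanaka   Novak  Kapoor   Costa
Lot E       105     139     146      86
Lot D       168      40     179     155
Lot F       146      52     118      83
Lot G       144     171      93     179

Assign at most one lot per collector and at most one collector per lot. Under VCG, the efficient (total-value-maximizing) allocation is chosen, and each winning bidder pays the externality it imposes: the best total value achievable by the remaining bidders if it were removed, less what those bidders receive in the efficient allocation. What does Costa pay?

Efficient allocation: Tanaka→Lot F ($146), Novak→Lot E ($139), Kapoor→Lot D ($179), Costa→Lot G ($179); total welfare W = $643.
Costa receives Lot G at value $179, so the others get W − 179 = $464.
Without Costa: best allocation of the remaining 3 bidders over all 4 lots is Tanaka→Lot F ($146), Novak→Lot G ($171), Kapoor→Lot D ($179), total $496.
VCG payment = (others' best without Costa) − (others' welfare with Costa) = 496 − 464 = $32.

Costa pays $32.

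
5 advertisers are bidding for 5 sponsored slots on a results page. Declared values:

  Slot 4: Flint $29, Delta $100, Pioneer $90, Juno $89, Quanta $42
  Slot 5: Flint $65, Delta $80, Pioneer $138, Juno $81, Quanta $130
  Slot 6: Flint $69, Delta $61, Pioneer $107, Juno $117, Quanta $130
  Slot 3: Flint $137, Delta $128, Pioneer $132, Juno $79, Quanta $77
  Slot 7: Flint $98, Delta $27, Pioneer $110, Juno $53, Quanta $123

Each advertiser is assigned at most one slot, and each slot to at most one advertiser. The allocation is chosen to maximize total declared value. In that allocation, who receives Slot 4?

Delta receives Slot 4.

This is the linear assignment problem.
Optimal: Flint→Slot 3 ($137), Delta→Slot 4 ($100), Pioneer→Slot 5 ($138), Juno→Slot 6 ($117), Quanta→Slot 7 ($123) — total 137+100+138+117+123 = $615.
Max-entry greedy (repeatedly take the single best remaining cell) gives $558, worse by 57.
Next-best assignment: Flint→Slot 3, Delta→Slot 4, Pioneer→Slot 7, Juno→Slot 6, Quanta→Slot 5 = $594.
Swapping Delta↔Quanta (Delta→Slot 7 $27, Quanta→Slot 4 $42) loses 154.
Checked against all permutations: $615 is optimal.
Delta's own top slot is Slot 3 ($128), but forcing Delta→Slot 3 and reassigning the rest optimally gives only $583 — worse by 32.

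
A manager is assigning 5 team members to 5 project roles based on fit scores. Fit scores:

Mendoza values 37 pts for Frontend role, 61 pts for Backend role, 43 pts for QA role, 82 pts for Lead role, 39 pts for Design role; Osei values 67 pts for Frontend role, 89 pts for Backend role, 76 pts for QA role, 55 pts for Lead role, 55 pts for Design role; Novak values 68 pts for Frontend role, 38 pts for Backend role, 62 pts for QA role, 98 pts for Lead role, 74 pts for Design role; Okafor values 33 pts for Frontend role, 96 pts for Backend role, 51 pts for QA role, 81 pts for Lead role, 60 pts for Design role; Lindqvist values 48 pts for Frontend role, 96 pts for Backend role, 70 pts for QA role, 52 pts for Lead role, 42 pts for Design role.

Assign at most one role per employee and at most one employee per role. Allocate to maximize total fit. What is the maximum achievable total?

Max total: 389 pts

This is a one-to-one assignment (maximum-weight bipartite matching).
Optimal: Mendoza→Lead role (82 pts), Osei→Frontend role (67 pts), Novak→Design role (74 pts), Okafor→Backend role (96 pts), Lindqvist→QA role (70 pts) — total 82+67+74+96+70 = 389 pts.
Swapping Mendoza↔Novak (Mendoza→Design role 39 pts, Novak→Lead role 98 pts) loses 19.
No other one-to-one assignment exceeds 389 pts.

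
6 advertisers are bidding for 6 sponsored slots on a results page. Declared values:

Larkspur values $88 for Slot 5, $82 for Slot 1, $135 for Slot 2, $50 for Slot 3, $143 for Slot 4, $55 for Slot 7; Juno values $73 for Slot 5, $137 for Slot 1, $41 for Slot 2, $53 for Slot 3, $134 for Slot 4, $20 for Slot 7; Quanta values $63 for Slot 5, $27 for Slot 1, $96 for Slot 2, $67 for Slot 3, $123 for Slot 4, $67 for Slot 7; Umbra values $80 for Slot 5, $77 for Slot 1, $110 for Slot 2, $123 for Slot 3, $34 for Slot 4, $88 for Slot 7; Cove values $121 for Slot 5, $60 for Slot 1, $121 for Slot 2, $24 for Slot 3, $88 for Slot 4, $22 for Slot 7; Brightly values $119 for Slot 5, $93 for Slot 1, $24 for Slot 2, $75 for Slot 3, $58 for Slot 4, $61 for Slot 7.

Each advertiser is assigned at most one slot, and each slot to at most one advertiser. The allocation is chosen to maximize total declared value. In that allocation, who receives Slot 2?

Cove receives Slot 2.

This is the linear assignment problem.
Optimal: Larkspur→Slot 4 ($143), Juno→Slot 1 ($137), Quanta→Slot 7 ($67), Umbra→Slot 3 ($123), Cove→Slot 2 ($121), Brightly→Slot 5 ($119) — total 143+137+67+123+121+119 = $710.
Max-entry greedy (repeatedly take the single best remaining cell) gives $681, worse by 29.
Swapping Larkspur↔Cove (Larkspur→Slot 2 $135, Cove→Slot 4 $88) loses 41.
No other one-to-one assignment exceeds $710.
Cove's own top slot is Slot 5 ($121), but forcing Cove→Slot 5 and reassigning the rest optimally gives only $700 — worse by 10.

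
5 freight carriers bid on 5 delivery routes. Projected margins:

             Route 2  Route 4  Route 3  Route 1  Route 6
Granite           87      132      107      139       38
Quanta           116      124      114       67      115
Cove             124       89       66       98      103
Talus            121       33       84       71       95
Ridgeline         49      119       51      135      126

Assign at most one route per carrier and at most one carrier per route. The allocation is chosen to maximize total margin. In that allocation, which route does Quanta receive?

Quanta receives Route 3.

Treat this as an assignment problem: match each carrier to one route.
Optimal: Granite→Route 4 ($132k), Quanta→Route 3 ($114k), Cove→Route 6 ($103k), Talus→Route 2 ($121k), Ridgeline→Route 1 ($135k) — total 132+114+103+121+135 = $605k.
Max-entry greedy (repeatedly take the single best remaining cell) gives $597k, worse by 8.
Swapping Talus↔Granite (Talus→Route 4 $33k, Granite→Route 2 $87k) loses 133.
Checked against all permutations: $605k is optimal.
Quanta's own top route is Route 4 ($124k), but forcing Quanta→Route 4 and reassigning the rest optimally gives only $597k — worse by 8.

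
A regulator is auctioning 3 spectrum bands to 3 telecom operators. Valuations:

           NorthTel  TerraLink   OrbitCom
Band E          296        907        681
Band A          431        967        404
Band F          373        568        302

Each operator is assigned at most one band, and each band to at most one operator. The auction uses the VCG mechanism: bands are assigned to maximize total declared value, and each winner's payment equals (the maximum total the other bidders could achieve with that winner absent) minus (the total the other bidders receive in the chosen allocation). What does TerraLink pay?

TerraLink pays $58M.

Efficient allocation: NorthTel→Band F ($373M), TerraLink→Band A ($967M), OrbitCom→Band E ($681M); total welfare W = $2021M.
TerraLink receives Band A at value $967M, so the others get W − 967 = $1054M.
Without TerraLink: best allocation of the remaining 2 bidders over all 3 bands is NorthTel→Band A ($431M), OrbitCom→Band E ($681M), total $1112M.
VCG payment = (others' best without TerraLink) − (others' welfare with TerraLink) = 1112 − 1054 = $58M.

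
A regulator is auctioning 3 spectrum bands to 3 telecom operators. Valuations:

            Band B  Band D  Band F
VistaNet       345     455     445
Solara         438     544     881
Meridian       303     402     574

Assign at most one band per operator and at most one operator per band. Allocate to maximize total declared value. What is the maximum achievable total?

Maximum total: $1639M

Optimal: VistaNet→Band D ($455M), Solara→Band F ($881M), Meridian→Band B ($303M) — total 455+881+303 = $1639M.
Column-greedy (each band in turn goes to its best remaining operator) gives $1467M, worse by 172.
Swapping VistaNet↔Solara (VistaNet→Band F $445M, Solara→Band D $544M) loses 347.
Checked against all permutations: $1639M is optimal.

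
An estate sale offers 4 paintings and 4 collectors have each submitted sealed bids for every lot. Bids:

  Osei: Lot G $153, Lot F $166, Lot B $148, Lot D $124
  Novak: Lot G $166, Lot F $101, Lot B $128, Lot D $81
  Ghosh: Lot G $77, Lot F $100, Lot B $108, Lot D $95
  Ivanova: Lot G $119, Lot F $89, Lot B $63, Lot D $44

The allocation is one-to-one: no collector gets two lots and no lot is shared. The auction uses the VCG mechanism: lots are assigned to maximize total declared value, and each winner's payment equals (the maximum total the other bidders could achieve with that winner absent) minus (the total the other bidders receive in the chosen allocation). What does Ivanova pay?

Efficient allocation: Osei→Lot F ($166), Novak→Lot B ($128), Ghosh→Lot D ($95), Ivanova→Lot G ($119); total welfare W = $508.
Ivanova receives Lot G at value $119, so the others get W − 119 = $389.
Without Ivanova: best allocation of the remaining 3 bidders over all 4 lots is Osei→Lot F ($166), Novak→Lot G ($166), Ghosh→Lot B ($108), total $440.
VCG payment = (others' best without Ivanova) − (others' welfare with Ivanova) = 440 − 389 = $51.

Ivanova pays $51.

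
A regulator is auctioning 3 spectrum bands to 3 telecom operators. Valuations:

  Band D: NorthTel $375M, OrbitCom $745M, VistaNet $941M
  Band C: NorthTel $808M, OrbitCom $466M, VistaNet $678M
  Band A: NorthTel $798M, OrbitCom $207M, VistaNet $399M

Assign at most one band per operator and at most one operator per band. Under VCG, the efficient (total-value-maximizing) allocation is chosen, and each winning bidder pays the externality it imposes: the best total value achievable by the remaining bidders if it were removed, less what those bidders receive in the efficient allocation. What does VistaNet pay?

VistaNet pays $10M.

Efficient allocation: NorthTel→Band A ($798M), OrbitCom→Band D ($745M), VistaNet→Band C ($678M); total welfare W = $2221M.
VistaNet receives Band C at value $678M, so the others get W − 678 = $1543M.
Without VistaNet: best allocation of the remaining 2 bidders over all 3 bands is NorthTel→Band C ($808M), OrbitCom→Band D ($745M), total $1553M.
VCG payment = (others' best without VistaNet) − (others' welfare with VistaNet) = 1553 − 1543 = $10M.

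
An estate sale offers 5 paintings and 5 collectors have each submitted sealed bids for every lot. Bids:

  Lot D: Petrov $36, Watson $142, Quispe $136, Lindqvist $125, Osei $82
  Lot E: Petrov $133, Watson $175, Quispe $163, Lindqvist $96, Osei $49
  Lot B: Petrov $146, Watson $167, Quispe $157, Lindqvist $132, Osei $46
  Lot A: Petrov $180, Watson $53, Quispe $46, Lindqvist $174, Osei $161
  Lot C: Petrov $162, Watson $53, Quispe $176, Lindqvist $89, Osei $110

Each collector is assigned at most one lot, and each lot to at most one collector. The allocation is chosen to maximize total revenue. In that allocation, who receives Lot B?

This is a one-to-one assignment (maximum-weight bipartite matching).
Optimal: Petrov→Lot B ($146), Watson→Lot E ($175), Quispe→Lot C ($176), Lindqvist→Lot D ($125), Osei→Lot A ($161) — total 146+175+176+125+161 = $783.
Column-greedy (each lot in turn goes to its best remaining collector) gives $735, worse by 48.
Petrov's own top lot is Lot A ($180), but forcing Petrov→Lot A and reassigning the rest optimally gives only $747 — worse by 36.

Petrov receives Lot B.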